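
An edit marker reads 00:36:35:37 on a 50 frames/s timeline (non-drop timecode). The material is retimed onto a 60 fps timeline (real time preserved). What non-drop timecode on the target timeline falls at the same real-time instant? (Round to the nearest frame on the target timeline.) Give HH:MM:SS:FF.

Source frame index: (0×3600 + 36×60 + 35) × 50 + 37 = 109787.
Real time: 109787 / (50) = 109787/50 s.
Target frame: (109787/50) × (60) = 658722/5 ≈ 131744.400 → 131744.
At 60 labels/s: frame 131744 → 00:36:35:44.

00:36:35:44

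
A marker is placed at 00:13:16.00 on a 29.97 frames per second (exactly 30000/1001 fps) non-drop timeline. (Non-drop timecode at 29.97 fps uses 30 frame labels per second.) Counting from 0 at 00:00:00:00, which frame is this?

Total seconds to the label: (0 × 3600 + 13 × 60 + 16) = 796.
Frame index = 796 × 30 + 0 = 23880.

23880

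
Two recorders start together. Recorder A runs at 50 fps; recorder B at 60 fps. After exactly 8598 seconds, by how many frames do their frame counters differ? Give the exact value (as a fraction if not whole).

A emits 50 × 8598 = 429900 frames; B emits 60 × 8598 = 515880.
Difference = 85980 frames; B is ahead of A.

85980 frames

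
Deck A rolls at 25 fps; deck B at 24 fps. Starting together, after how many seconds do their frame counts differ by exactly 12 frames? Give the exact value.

The gap grows by |24 − 25| = 1 frame per second.
Time for a 12-frame gap: 12 ÷ (1) = 12 s.

12 seconds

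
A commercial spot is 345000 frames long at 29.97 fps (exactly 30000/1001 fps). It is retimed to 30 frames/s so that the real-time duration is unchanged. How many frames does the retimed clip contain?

Target frames = source frames × (target rate / source rate) = 345000 × (30)/(30000/1001) = 345000 × 1001/1000 = 345345.

345345 frames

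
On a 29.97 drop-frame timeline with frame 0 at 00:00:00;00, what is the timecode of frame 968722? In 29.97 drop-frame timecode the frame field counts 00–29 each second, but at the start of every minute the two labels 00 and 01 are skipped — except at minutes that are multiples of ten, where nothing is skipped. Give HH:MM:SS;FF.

08:58:43;02

Each 10-minute DF block holds 10 × 60 × 30 − 9 × 2 = 17982 frames. 968722 ÷ 17982 → 53 full blocks, remainder 15676.
Within the partial block the first minute is 1800 frames and each further minute 1798, so 8 further minute boundaries passed. Total skipped labels = 18 × 53 + 2 × 8 = 970.
Non-drop label index = 968722 + 970 = 969692; at 30 labels/s that is 08:58:43:02, i.e. DF 08:58:43;02.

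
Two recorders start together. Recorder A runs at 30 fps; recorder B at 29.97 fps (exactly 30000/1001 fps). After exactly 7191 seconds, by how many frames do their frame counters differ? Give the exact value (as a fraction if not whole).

215730/1001 frames

A emits 30 × 7191 = 215730 frames; B emits 30000/1001 × 7191 = 215730000/1001.
Difference = 215730/1001 frames (≈ 215.5145); B is behind A.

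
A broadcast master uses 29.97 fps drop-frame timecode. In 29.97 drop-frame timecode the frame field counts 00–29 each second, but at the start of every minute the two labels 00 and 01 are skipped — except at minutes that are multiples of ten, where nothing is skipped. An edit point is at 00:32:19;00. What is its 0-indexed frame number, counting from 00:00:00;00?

58112

Complete 10-minute blocks: 3, each 17982 frames → 53946.
Remaining 2 whole minutes in the current block: 1800 + 1 × 1798 = 3598 frames.
Within the current minute: 19 × 30 + 0 − 2 = 568 (labels ;00/;01 skipped at this minute). Total = 53946 + 3598 + 568 = 58112.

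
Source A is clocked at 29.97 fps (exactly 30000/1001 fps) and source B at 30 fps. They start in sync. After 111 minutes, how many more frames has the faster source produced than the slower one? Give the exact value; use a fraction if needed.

111 min = 6660 s.
A emits 30000/1001 × 6660 = 199800000/1001 frames; B emits 30 × 6660 = 199800.
Difference = 199800/1001 frames (≈ 199.6004); B is ahead of A.

199800/1001 frames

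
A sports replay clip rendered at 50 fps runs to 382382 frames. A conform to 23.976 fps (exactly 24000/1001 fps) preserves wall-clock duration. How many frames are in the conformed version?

Target frames = source frames × (target rate / source rate) = 382382 × (24000/1001)/(50) = 382382 × 480/1001 = 183360.

183360 frames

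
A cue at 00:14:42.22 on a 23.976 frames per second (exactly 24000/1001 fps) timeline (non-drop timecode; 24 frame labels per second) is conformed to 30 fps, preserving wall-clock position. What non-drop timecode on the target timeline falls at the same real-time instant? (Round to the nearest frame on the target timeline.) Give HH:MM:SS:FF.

Source frame index: (0×3600 + 14×60 + 42) × 24 + 22 = 21190.
Real time: 21190 / (24000/1001) = 2121119/2400 s.
Target frame: (2121119/2400) × (30) = 2121119/80 ≈ 26513.987 → 26514.
At 30 labels/s: frame 26514 → 00:14:43:24.

00:14:43:24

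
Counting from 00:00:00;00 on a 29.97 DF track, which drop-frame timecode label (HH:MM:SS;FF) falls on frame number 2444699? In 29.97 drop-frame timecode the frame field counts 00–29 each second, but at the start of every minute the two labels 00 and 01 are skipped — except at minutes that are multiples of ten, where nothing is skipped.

22:39:31;17

Ten DF minutes hold 17982 frames, so frame 2444699 lies in block 135 (frames 2427570–2445551) with 17129 frames into that block.
The block's first minute is 1800 frames and the rest 1798 each; 17129 frames reaches minute 9, so 135 × 18 + 9 × 2 = 2448 labels have been skipped so far.
Adding those back, label number 2444699 + 2448 = 2447147 at 30 labels/s is 81571 s + 17 f = 22 h 39 min 31 s frame 17, i.e. 22:39:31;17.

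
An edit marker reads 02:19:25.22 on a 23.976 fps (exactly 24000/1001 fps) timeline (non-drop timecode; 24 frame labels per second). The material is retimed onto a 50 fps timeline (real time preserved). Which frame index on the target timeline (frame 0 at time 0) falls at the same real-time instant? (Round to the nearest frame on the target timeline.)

frame 418714

Source frame index: (2×3600 + 19×60 + 25) × 24 + 22 = 200782.
Real time: 200782 / (24000/1001) = 100491391/12000 s.
Target frame: (100491391/12000) × (50) = 100491391/240 ≈ 418714.129 → 418714.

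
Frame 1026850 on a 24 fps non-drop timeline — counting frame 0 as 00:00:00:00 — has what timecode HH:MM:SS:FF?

11:53:05:10

1026850 ÷ 24 = 42785 full seconds, remainder 10 frames.
42785 s = 11 h 53 min 5 s.
Timecode: 11:53:05:10.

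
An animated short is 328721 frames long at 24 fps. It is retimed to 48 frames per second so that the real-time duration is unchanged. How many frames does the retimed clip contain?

657442 frames

Target frames = source frames × (target rate / source rate) = 328721 × (48)/(24) = 328721 × 2 = 657442.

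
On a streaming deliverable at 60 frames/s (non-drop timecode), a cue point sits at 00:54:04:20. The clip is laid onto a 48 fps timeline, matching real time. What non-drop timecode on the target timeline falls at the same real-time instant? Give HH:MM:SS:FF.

00:54:04:16

Source frame index: (0×3600 + 54×60 + 4) × 60 + 20 = 194660.
Real time: 194660 / (60) = 9733/3 s.
Target frame: (9733/3) × (48) = 155728.
At 48 labels/s: frame 155728 → 00:54:04:16.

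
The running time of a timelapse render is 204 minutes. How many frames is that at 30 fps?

204 min = 12240 s.
Frames = 12240 × 30 = 367200.

367200 frames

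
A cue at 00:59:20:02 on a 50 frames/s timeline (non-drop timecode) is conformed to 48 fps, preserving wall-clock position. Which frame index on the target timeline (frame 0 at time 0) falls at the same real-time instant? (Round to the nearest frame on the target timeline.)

frame 170882

Source frame index: (0×3600 + 59×60 + 20) × 50 + 2 = 178002.
Real time: 178002 / (50) = 89001/25 s.
Target frame: (89001/25) × (48) = 4272048/25 ≈ 170881.920 → 170882.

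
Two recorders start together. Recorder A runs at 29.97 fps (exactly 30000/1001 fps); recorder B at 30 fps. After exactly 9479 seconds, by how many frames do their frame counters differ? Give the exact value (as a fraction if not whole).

A emits 30000/1001 × 9479 = 284370000/1001 frames; B emits 30 × 9479 = 284370.
Difference = 284370/1001 frames (≈ 284.0859); B is ahead of A.

284370/1001 frames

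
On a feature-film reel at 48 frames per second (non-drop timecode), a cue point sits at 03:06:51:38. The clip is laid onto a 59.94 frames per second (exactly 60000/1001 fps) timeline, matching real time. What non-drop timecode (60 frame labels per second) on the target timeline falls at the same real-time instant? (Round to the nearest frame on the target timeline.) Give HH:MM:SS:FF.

03:06:40:35

Source frame index: (3×3600 + 6×60 + 51) × 48 + 38 = 538166.
Real time: 538166 / (48) = 269083/24 s.
Target frame: (269083/24) × (60000/1001) = 672707500/1001 ≈ 672035.465 → 672035.
At 60 labels/s: frame 672035 → 03:06:40:35.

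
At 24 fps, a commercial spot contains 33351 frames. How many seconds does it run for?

Running time = 33351 / (24) = 1389.625 s.

1389.625 seconds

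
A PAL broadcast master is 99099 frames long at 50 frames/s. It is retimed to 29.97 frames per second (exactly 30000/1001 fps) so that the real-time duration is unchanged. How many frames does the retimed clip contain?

Target frames = source frames × (target rate / source rate) = 99099 × (30000/1001)/(50) = 99099 × 600/1001 = 59400.

59400 frames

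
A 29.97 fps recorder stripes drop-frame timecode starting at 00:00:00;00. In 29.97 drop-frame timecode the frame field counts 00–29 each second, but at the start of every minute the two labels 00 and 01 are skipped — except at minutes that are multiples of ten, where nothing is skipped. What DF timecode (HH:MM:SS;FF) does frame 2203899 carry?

Ten DF minutes hold 17982 frames, so frame 2203899 lies in block 122 (frames 2193804–2211785) with 10095 frames into that block.
The block's first minute is 1800 frames and the rest 1798 each; 10095 frames reaches minute 5, so 122 × 18 + 5 × 2 = 2206 labels have been skipped so far.
Adding those back, label number 2203899 + 2206 = 2206105 at 30 labels/s is 73536 s + 25 f = 20 h 25 min 36 s frame 25, i.e. 20:25:36;25.

20:25:36;25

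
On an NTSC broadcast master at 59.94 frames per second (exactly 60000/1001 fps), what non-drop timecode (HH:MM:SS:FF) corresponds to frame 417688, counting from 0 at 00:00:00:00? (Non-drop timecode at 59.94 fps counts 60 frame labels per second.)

417688 ÷ 60 = 6961 full seconds, remainder 28 frames.
6961 s = 1 h 56 min 1 s.
Timecode: 01:56:01:28.

01:56:01:28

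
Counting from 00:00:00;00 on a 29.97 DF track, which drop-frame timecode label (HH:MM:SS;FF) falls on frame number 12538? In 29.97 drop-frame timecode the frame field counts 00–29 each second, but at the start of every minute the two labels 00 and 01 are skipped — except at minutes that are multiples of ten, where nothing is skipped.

00:06:58;10

Ten DF minutes hold 17982 frames, so frame 12538 lies in block 0 (frames 0–17981) with 12538 frames into that block.
The block's first minute is 1800 frames and the rest 1798 each; 12538 frames reaches minute 6, so 0 × 18 + 6 × 2 = 12 labels have been skipped so far.
Adding those back, label number 12538 + 12 = 12550 at 30 labels/s is 418 s + 10 f = 0 h 6 min 58 s frame 10, i.e. 00:06:58;10.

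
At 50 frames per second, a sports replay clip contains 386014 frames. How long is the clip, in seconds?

7720.28 seconds

Running time = 386014 / (50) = 7720.28 s.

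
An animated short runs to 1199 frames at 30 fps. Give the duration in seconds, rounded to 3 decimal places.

39.967 seconds

Running time = 1199 × 1/30 = 1199/30 s ≈ 39.967 s.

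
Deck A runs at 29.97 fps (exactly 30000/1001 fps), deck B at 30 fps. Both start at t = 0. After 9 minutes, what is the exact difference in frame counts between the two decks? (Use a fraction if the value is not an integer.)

9 min = 540 s.
A emits 30000/1001 × 540 = 16200000/1001 frames; B emits 30 × 540 = 16200.
Difference = 16200/1001 frames (≈ 16.1838); B is ahead of A.

16200/1001 frames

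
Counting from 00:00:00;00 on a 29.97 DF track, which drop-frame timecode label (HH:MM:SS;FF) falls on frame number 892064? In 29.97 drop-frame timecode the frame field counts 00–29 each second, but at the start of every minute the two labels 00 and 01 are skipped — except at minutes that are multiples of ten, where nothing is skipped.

Ten DF minutes hold 17982 frames, so frame 892064 lies in block 49 (frames 881118–899099) with 10946 frames into that block.
The block's first minute is 1800 frames and the rest 1798 each; 10946 frames reaches minute 6, so 49 × 18 + 6 × 2 = 894 labels have been skipped so far.
Adding those back, label number 892064 + 894 = 892958 at 30 labels/s is 29765 s + 8 f = 8 h 16 min 5 s frame 8, i.e. 08:16:05;08.

08:16:05;08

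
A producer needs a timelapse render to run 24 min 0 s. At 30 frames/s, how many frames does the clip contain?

43200 frames

24 min 0 s = 1440 s.
Frames = 1440 × 30 = 43200.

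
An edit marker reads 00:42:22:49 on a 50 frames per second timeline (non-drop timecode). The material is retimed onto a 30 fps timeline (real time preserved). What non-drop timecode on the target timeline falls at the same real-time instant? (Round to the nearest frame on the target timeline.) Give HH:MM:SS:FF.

Source frame index: (0×3600 + 42×60 + 22) × 50 + 49 = 127149.
Real time: 127149 / (50) = 127149/50 s.
Target frame: (127149/50) × (30) = 381447/5 ≈ 76289.400 → 76289.
At 30 labels/s: frame 76289 → 00:42:22:29.

00:42:22:29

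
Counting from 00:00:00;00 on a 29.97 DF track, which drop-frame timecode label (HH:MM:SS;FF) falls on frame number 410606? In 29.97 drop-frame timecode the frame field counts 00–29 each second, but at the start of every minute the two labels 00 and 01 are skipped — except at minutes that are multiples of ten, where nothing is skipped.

Each 10-minute DF block holds 10 × 60 × 30 − 9 × 2 = 17982 frames. 410606 ÷ 17982 → 22 full blocks, remainder 15002.
Within the partial block the first minute is 1800 frames and each further minute 1798, so 8 further minute boundaries passed. Total skipped labels = 18 × 22 + 2 × 8 = 412.
Non-drop label index = 410606 + 412 = 411018; at 30 labels/s that is 03:48:20:18, i.e. DF 03:48:20;18.

03:48:20;18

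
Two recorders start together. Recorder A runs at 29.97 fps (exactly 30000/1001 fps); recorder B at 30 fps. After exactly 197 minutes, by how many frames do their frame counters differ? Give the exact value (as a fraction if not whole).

197 min = 11820 s.
A emits 30000/1001 × 11820 = 354600000/1001 frames; B emits 30 × 11820 = 354600.
Difference = 354600/1001 frames (≈ 354.2458); B is ahead of A.

354600/1001 frames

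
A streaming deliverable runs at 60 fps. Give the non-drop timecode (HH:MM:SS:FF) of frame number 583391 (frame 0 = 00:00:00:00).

583391 ÷ 60 = 9723 full seconds, remainder 11 frames.
9723 s = 2 h 42 min 3 s.
Timecode: 02:42:03:11.

02:42:03:11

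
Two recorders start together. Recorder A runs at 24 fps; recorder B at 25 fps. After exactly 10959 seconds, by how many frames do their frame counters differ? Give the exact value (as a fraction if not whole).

10959 frames

A emits 24 × 10959 = 263016 frames; B emits 25 × 10959 = 273975.
Difference = 10959 frames; B is ahead of A.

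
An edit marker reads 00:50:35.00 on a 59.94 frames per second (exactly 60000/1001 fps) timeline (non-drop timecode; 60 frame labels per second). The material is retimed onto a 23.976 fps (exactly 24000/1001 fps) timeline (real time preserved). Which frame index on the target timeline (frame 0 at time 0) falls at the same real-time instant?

frame 72840

Source frame index: (0×3600 + 50×60 + 35) × 60 + 0 = 182100.
Real time: 182100 / (60000/1001) = 607607/200 s.
Target frame: (607607/200) × (24000/1001) = 72840.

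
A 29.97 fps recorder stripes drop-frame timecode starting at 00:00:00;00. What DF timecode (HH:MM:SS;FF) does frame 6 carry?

00:00:00;06

Ten DF minutes hold 17982 frames, so frame 6 lies in block 0 (frames 0–17981) with 6 frames into that block.
The block's first minute is 1800 frames and the rest 1798 each; 6 frames reaches minute 0, so 0 × 18 + 0 × 2 = 0 labels have been skipped so far.
Adding those back, label number 6 + 0 = 6 at 30 labels/s is 0 s + 6 f = 0 h 0 min 0 s frame 6, i.e. 00:00:00;06.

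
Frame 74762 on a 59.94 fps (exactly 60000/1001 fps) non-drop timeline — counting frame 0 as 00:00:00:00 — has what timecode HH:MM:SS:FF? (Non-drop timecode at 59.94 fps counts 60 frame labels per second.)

00:20:46:02

74762 ÷ 60 = 1246 full seconds, remainder 2 frames.
1246 s = 0 h 20 min 46 s.
Timecode: 00:20:46:02.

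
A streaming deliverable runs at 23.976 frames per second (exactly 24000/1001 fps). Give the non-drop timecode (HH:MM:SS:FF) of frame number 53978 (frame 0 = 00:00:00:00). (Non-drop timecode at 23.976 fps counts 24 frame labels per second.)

00:37:29:02

53978 ÷ 24 = 2249 full seconds, remainder 2 frames.
2249 s = 0 h 37 min 29 s.
Timecode: 00:37:29:02.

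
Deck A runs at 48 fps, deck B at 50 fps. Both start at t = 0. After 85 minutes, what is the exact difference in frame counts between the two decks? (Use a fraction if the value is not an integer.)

10200 frames

85 min = 5100 s.
A emits 48 × 5100 = 244800 frames; B emits 50 × 5100 = 255000.
Difference = 10200 frames; B is ahead of A.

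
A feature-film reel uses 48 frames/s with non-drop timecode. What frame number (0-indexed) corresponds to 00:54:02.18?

Total seconds to the label: (0 × 3600 + 54 × 60 + 2) = 3242.
Frame index = 3242 × 48 + 18 = 155634.

frame 155634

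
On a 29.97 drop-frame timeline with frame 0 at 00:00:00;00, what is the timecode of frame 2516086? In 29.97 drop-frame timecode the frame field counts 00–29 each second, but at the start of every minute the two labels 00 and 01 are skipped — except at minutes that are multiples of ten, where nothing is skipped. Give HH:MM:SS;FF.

23:19:13;16

Each 10-minute DF block holds 10 × 60 × 30 − 9 × 2 = 17982 frames. 2516086 ÷ 17982 → 139 full blocks, remainder 16588.
Within the partial block the first minute is 1800 frames and each further minute 1798, so 9 further minute boundaries passed. Total skipped labels = 18 × 139 + 2 × 9 = 2520.
Non-drop label index = 2516086 + 2520 = 2518606; at 30 labels/s that is 23:19:13:16, i.e. DF 23:19:13;16.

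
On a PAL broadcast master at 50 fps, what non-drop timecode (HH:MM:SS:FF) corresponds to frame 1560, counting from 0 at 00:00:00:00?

1560 ÷ 50 = 31 full seconds, remainder 10 frames.
31 s = 0 h 0 min 31 s.
Timecode: 00:00:31:10.

00:00:31:10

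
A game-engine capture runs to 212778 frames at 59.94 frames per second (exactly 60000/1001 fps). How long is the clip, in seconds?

Running time = 212778 / (60000/1001) = 3549.8463 s.

3549.8463 seconds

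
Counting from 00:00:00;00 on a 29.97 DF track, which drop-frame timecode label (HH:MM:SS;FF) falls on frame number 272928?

Each 10-minute DF block holds 10 × 60 × 30 − 9 × 2 = 17982 frames. 272928 ÷ 17982 → 15 full blocks, remainder 3198.
Within the partial block the first minute is 1800 frames and each further minute 1798, so 1 further minute boundary passed. Total skipped labels = 18 × 15 + 2 × 1 = 272.
Non-drop label index = 272928 + 272 = 273200; at 30 labels/s that is 02:31:46:20, i.e. DF 02:31:46;20.

02:31:46;20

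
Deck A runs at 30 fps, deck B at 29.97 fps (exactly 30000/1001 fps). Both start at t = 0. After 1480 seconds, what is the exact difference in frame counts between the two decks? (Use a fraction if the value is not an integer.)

44400/1001 frames

A emits 30 × 1480 = 44400 frames; B emits 30000/1001 × 1480 = 44400000/1001.
Difference = 44400/1001 frames (≈ 44.3556); B is behind A.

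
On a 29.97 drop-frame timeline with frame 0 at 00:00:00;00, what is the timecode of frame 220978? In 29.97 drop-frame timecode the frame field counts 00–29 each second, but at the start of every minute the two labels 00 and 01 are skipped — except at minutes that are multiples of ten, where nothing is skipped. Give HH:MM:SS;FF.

Ten DF minutes hold 17982 frames, so frame 220978 lies in block 12 (frames 215784–233765) with 5194 frames into that block.
The block's first minute is 1800 frames and the rest 1798 each; 5194 frames reaches minute 2, so 12 × 18 + 2 × 2 = 220 labels have been skipped so far.
Adding those back, label number 220978 + 220 = 221198 at 30 labels/s is 7373 s + 8 f = 2 h 2 min 53 s frame 8, i.e. 02:02:53;08.

02:02:53;08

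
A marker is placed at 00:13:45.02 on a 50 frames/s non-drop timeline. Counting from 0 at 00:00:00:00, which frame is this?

Total seconds to the label: (0 × 3600 + 13 × 60 + 45) = 825.
Frame index = 825 × 50 + 2 = 41252.

41252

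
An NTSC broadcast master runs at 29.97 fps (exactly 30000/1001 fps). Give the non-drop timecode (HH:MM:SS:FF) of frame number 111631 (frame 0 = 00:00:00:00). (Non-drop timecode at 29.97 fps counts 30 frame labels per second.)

01:02:01:01

111631 ÷ 30 = 3721 full seconds, remainder 1 frame.
3721 s = 1 h 2 min 1 s.
Timecode: 01:02:01:01.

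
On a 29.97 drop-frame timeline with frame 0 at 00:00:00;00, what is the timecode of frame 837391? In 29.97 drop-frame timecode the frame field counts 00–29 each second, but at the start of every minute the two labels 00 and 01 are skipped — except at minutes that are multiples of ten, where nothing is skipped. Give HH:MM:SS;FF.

Ten DF minutes hold 17982 frames, so frame 837391 lies in block 46 (frames 827172–845153) with 10219 frames into that block.
The block's first minute is 1800 frames and the rest 1798 each; 10219 frames reaches minute 5, so 46 × 18 + 5 × 2 = 838 labels have been skipped so far.
Adding those back, label number 837391 + 838 = 838229 at 30 labels/s is 27940 s + 29 f = 7 h 45 min 40 s frame 29, i.e. 07:45:40;29.

07:45:40;29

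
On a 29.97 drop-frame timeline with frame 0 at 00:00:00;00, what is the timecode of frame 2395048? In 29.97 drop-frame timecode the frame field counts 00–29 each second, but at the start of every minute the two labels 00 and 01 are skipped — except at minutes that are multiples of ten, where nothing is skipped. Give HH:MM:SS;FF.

22:11:54;24

Ten DF minutes hold 17982 frames, so frame 2395048 lies in block 133 (frames 2391606–2409587) with 3442 frames into that block.
The block's first minute is 1800 frames and the rest 1798 each; 3442 frames reaches minute 1, so 133 × 18 + 1 × 2 = 2396 labels have been skipped so far.
Adding those back, label number 2395048 + 2396 = 2397444 at 30 labels/s is 79914 s + 24 f = 22 h 11 min 54 s frame 24, i.e. 22:11:54;24.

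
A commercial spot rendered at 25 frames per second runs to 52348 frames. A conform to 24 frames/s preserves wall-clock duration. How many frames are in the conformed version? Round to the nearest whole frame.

50254 frames

Frames at target rate = 52348 × (24) / (25) = 1256352/25 ≈ 50254.080.
Nearest whole frame: 50254.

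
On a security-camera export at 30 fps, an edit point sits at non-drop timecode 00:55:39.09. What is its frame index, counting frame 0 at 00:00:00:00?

Total seconds to the label: (0 × 3600 + 55 × 60 + 39) = 3339.
Frame index = 3339 × 30 + 9 = 100179.

frame 100179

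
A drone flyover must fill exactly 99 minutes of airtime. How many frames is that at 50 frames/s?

297000 frames

99 min = 5940 s.
Frames = 5940 × 50 = 297000.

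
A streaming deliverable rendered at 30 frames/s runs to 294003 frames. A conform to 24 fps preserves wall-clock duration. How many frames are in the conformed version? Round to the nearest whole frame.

Frames at target rate = 294003 × (24) / (30) = 1176012/5 ≈ 235202.400.
Nearest whole frame: 235202.

235202 frames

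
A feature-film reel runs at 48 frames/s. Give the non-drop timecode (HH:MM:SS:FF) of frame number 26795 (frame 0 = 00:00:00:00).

26795 ÷ 48 = 558 full seconds, remainder 11 frames.
558 s = 0 h 9 min 18 s.
Timecode: 00:09:18:11.

00:09:18:11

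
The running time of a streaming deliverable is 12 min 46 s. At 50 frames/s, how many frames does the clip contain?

38300 frames

12 min 46 s = 766 s.
Frames = 766 × 50 = 38300.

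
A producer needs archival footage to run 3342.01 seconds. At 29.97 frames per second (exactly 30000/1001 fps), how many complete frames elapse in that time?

Frames = 3342.01 × 30000/1001 = 14322900/143 ≈ 100160.1399.
Complete frames: 100160.

100160 frames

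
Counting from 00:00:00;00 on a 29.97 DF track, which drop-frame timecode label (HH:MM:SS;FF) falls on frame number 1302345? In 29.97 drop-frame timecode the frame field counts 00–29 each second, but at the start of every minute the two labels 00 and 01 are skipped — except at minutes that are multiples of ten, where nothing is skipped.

Ten DF minutes hold 17982 frames, so frame 1302345 lies in block 72 (frames 1294704–1312685) with 7641 frames into that block.
The block's first minute is 1800 frames and the rest 1798 each; 7641 frames reaches minute 4, so 72 × 18 + 4 × 2 = 1304 labels have been skipped so far.
Adding those back, label number 1302345 + 1304 = 1303649 at 30 labels/s is 43454 s + 29 f = 12 h 4 min 14 s frame 29, i.e. 12:04:14;29.

12:04:14;29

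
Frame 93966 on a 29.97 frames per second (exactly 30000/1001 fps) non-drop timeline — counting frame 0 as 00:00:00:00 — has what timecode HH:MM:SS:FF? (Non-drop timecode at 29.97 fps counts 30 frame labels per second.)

93966 ÷ 30 = 3132 full seconds, remainder 6 frames.
3132 s = 0 h 52 min 12 s.
Timecode: 00:52:12:06.

00:52:12:06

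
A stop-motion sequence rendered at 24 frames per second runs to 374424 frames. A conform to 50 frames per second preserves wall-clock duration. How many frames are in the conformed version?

780050 frames

Target frames = source frames × (target rate / source rate) = 374424 × (50)/(24) = 374424 × 25/12 = 780050.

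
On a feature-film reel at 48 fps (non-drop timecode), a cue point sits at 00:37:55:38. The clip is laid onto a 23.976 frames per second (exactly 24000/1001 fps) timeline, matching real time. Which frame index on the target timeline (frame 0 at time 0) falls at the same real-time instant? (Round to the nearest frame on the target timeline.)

Source frame index: (0×3600 + 37×60 + 55) × 48 + 38 = 109238.
Real time: 109238 / (48) = 54619/24 s.
Target frame: (54619/24) × (24000/1001) = 54619000/1001 ≈ 54564.436 → 54564.

frame 54564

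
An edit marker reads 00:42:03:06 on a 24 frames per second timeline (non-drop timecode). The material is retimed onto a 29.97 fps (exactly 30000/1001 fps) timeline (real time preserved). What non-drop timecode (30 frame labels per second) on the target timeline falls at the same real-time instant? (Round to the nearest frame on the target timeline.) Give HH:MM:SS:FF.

00:42:00:22

Source frame index: (0×3600 + 42×60 + 3) × 24 + 6 = 60558.
Real time: 60558 / (24) = 10093/4 s.
Target frame: (10093/4) × (30000/1001) = 75697500/1001 ≈ 75621.878 → 75622.
At 30 labels/s: frame 75622 → 00:42:00:22.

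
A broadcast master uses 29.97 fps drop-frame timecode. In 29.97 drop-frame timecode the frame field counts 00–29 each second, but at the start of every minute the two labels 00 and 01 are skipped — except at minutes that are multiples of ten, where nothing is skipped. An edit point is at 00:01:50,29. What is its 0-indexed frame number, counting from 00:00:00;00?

3327

Complete 10-minute blocks: 0, each 17982 frames → 0.
Remaining 1 whole minute in the current block: 1800 + 0 × 1798 = 1800 frames.
Within the current minute: 50 × 30 + 29 − 2 = 1527 (labels ;00/;01 skipped at this minute). Total = 0 + 1800 + 1527 = 3327.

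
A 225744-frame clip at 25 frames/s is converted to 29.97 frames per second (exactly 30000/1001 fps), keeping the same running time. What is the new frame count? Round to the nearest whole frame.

Frames at target rate = 225744 × (30000/1001) / (25) = 270892800/1001 ≈ 270622.178.
Nearest whole frame: 270622.

270622 frames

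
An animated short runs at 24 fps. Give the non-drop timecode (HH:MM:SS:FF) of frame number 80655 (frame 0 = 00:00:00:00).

80655 ÷ 24 = 3360 full seconds, remainder 15 frames.
3360 s = 0 h 56 min 0 s.
Timecode: 00:56:00:15.

00:56:00:15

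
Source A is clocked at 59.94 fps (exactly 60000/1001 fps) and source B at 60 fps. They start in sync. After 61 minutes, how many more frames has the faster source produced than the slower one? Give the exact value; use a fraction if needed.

219600/1001 frames

61 min = 3660 s.
A emits 60000/1001 × 3660 = 219600000/1001 frames; B emits 60 × 3660 = 219600.
Difference = 219600/1001 frames (≈ 219.3806); B is ahead of A.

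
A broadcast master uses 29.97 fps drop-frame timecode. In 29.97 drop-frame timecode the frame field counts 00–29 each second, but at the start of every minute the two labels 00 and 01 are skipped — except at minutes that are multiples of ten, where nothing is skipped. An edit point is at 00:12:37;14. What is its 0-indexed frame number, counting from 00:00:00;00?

22702

As if non-drop at 30 labels/s: (0 × 3600 + 12 × 60 + 37) × 30 + 14 = 22724.
Minute boundaries passed: 12; those not divisible by 10: 12 − 1 = 11; dropped labels = 2 × 11 = 22.
Actual frame index = 22724 − 22 = 22702.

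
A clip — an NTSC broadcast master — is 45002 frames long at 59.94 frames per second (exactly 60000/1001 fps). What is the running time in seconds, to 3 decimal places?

750.783 seconds

Running time = 45002 × 1001/60000 = 22523501/30000 s ≈ 750.783 s.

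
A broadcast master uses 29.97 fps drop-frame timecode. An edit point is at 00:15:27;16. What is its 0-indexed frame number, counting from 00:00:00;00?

27798

As if non-drop at 30 labels/s: (0 × 3600 + 15 × 60 + 27) × 30 + 16 = 27826.
Minute boundaries passed: 15; those not divisible by 10: 15 − 1 = 14; dropped labels = 2 × 14 = 28.
Actual frame index = 27826 − 28 = 27798.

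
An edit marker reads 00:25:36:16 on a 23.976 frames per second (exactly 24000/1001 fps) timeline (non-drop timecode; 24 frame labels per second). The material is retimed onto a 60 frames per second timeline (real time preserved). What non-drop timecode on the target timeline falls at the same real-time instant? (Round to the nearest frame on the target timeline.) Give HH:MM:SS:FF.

00:25:38:12

Source frame index: (0×3600 + 25×60 + 36) × 24 + 16 = 36880.
Real time: 36880 / (24000/1001) = 461461/300 s.
Target frame: (461461/300) × (60) = 461461/5 ≈ 92292.200 → 92292.
At 60 labels/s: frame 92292 → 00:25:38:12.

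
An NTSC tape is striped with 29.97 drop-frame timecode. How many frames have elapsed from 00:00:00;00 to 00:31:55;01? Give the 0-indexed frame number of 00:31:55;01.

Complete 10-minute blocks: 3, each 17982 frames → 53946.
Remaining 1 whole minute in the current block: 1800 + 0 × 1798 = 1800 frames.
Within the current minute: 55 × 30 + 1 − 2 = 1649 (labels ;00/;01 skipped at this minute). Total = 53946 + 1800 + 1649 = 57395.

57395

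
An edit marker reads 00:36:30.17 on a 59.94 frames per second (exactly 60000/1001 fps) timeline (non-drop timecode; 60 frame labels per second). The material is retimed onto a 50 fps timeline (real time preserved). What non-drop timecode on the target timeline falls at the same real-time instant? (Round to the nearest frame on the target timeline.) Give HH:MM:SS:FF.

Source frame index: (0×3600 + 36×60 + 30) × 60 + 17 = 131417.
Real time: 131417 / (60000/1001) = 131548417/60000 s.
Target frame: (131548417/60000) × (50) = 131548417/1200 ≈ 109623.681 → 109624.
At 50 labels/s: frame 109624 → 00:36:32:24.

00:36:32:24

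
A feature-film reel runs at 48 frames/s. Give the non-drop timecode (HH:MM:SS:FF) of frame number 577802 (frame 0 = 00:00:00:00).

577802 ÷ 48 = 12037 full seconds, remainder 26 frames.
12037 s = 3 h 20 min 37 s.
Timecode: 03:20:37:26.

03:20:37:26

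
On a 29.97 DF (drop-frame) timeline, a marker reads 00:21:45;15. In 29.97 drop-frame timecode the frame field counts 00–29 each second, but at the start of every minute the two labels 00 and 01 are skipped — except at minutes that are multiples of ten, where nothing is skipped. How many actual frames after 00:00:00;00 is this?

39127

As if non-drop at 30 labels/s: (0 × 3600 + 21 × 60 + 45) × 30 + 15 = 39165.
Minute boundaries passed: 21; those not divisible by 10: 21 − 2 = 19; dropped labels = 2 × 19 = 38.
Actual frame index = 39165 − 38 = 39127.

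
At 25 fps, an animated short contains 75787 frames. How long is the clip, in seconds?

Running time = 75787 / (25) = 3031.48 s.

3031.48 seconds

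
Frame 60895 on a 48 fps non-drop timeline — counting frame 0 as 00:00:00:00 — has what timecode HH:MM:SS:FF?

60895 ÷ 48 = 1268 full seconds, remainder 31 frames.
1268 s = 0 h 21 min 8 s.
Timecode: 00:21:08:31.

00:21:08:31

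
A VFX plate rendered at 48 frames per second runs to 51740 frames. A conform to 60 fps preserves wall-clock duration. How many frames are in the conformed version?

64675 frames

Target frames = source frames × (target rate / source rate) = 51740 × (60)/(48) = 51740 × 5/4 = 64675.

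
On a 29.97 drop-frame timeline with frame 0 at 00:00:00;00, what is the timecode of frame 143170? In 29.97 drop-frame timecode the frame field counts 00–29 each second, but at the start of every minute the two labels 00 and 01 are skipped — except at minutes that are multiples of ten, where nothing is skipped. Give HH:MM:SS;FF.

01:19:37;04

Ten DF minutes hold 17982 frames, so frame 143170 lies in block 7 (frames 125874–143855) with 17296 frames into that block.
The block's first minute is 1800 frames and the rest 1798 each; 17296 frames reaches minute 9, so 7 × 18 + 9 × 2 = 144 labels have been skipped so far.
Adding those back, label number 143170 + 144 = 143314 at 30 labels/s is 4777 s + 4 f = 1 h 19 min 37 s frame 4, i.e. 01:19:37;04.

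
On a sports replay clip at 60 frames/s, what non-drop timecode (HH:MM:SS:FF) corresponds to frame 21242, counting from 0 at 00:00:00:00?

00:05:54:02

21242 ÷ 60 = 354 full seconds, remainder 2 frames.
354 s = 0 h 5 min 54 s.
Timecode: 00:05:54:02.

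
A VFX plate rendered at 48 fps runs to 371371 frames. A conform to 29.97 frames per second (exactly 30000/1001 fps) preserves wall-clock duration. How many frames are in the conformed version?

231875 frames

Target frames = source frames × (target rate / source rate) = 371371 × (30000/1001)/(48) = 371371 × 625/1001 = 231875.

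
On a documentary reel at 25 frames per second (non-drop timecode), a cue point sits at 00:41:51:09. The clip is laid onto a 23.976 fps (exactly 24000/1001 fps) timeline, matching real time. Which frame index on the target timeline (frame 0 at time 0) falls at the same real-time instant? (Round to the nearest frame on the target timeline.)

Source frame index: (0×3600 + 41×60 + 51) × 25 + 9 = 62784.
Real time: 62784 / (25) = 62784/25 s.
Target frame: (62784/25) × (24000/1001) = 60272640/1001 ≈ 60212.428 → 60212.

frame 60212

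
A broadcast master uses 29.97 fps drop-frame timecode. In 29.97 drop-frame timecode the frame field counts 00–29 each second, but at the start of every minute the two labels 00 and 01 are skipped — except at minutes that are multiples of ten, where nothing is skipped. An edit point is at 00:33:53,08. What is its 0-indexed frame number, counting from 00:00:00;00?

60938

Complete 10-minute blocks: 3, each 17982 frames → 53946.
Remaining 3 whole minutes in the current block: 1800 + 2 × 1798 = 5396 frames.
Within the current minute: 53 × 30 + 8 − 2 = 1596 (labels ;00/;01 skipped at this minute). Total = 53946 + 5396 + 1596 = 60938.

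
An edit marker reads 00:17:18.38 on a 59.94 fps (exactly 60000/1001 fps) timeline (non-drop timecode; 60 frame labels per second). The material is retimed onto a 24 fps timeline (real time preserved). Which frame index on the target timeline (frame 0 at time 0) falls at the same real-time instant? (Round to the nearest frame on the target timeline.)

frame 24952

Source frame index: (0×3600 + 17×60 + 18) × 60 + 38 = 62318.
Real time: 62318 / (60000/1001) = 31190159/30000 s.
Target frame: (31190159/30000) × (24) = 31190159/1250 ≈ 24952.127 → 24952.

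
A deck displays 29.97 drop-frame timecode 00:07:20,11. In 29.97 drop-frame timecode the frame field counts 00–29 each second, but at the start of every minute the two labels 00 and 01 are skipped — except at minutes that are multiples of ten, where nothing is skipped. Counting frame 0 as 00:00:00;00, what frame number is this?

As if non-drop at 30 labels/s: (0 × 3600 + 7 × 60 + 20) × 30 + 11 = 13211.
Minute boundaries passed: 7; those not divisible by 10: 7 − 0 = 7; dropped labels = 2 × 7 = 14.
Actual frame index = 13211 − 14 = 13197.

13197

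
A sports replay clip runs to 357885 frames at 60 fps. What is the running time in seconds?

5964.75 seconds

Running time = 357885 / (60) = 5964.75 s.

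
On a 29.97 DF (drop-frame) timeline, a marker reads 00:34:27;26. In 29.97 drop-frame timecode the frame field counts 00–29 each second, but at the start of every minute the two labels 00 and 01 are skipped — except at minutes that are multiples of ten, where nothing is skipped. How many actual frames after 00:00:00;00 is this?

Complete 10-minute blocks: 3, each 17982 frames → 53946.
Remaining 4 whole minutes in the current block: 1800 + 3 × 1798 = 7194 frames.
Within the current minute: 27 × 30 + 26 − 2 = 834 (labels ;00/;01 skipped at this minute). Total = 53946 + 7194 + 834 = 61974.

61974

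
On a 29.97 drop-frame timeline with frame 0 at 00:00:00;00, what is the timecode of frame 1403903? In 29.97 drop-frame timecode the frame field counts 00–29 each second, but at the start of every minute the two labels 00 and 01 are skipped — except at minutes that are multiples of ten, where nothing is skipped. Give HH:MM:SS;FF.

Ten DF minutes hold 17982 frames, so frame 1403903 lies in block 78 (frames 1402596–1420577) with 1307 frames into that block.
The block's first minute is 1800 frames and the rest 1798 each; 1307 frames reaches minute 0, so 78 × 18 + 0 × 2 = 1404 labels have been skipped so far.
Adding those back, label number 1403903 + 1404 = 1405307 at 30 labels/s is 46843 s + 17 f = 13 h 0 min 43 s frame 17, i.e. 13:00:43;17.

13:00:43;17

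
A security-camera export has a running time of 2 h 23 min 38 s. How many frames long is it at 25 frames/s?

215450 frames

2 h 23 min 38 s = 8618 s.
Frames = 8618 × 25 = 215450.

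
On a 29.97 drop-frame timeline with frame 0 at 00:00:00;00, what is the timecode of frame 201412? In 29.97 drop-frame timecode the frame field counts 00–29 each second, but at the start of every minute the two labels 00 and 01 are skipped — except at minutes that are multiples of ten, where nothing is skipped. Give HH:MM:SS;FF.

01:52:00;14

Ten DF minutes hold 17982 frames, so frame 201412 lies in block 11 (frames 197802–215783) with 3610 frames into that block.
The block's first minute is 1800 frames and the rest 1798 each; 3610 frames reaches minute 2, so 11 × 18 + 2 × 2 = 202 labels have been skipped so far.
Adding those back, label number 201412 + 202 = 201614 at 30 labels/s is 6720 s + 14 f = 1 h 52 min 0 s frame 14, i.e. 01:52:00;14.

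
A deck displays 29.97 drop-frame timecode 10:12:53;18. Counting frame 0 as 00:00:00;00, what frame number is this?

Complete 10-minute blocks: 61, each 17982 frames → 1096902.
Remaining 2 whole minutes in the current block: 1800 + 1 × 1798 = 3598 frames.
Within the current minute: 53 × 30 + 18 − 2 = 1606 (labels ;00/;01 skipped at this minute). Total = 1096902 + 3598 + 1606 = 1102106.

1102106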